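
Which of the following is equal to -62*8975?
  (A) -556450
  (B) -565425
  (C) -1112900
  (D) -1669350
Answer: A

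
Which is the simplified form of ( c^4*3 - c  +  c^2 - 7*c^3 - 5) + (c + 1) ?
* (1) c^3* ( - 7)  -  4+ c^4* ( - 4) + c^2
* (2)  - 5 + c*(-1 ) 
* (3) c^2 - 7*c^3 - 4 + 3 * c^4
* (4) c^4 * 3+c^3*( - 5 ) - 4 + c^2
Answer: 3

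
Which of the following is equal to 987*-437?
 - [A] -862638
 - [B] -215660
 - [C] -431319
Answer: C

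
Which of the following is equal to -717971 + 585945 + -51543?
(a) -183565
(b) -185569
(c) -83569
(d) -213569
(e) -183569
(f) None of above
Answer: e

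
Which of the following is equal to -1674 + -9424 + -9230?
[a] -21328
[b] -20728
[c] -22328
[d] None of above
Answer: d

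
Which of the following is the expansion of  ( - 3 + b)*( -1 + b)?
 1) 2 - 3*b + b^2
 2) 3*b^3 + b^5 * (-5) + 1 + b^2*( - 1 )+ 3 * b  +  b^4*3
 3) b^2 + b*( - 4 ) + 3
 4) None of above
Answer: 3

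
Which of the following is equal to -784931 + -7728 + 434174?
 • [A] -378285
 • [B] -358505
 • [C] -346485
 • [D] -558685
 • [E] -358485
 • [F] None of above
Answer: E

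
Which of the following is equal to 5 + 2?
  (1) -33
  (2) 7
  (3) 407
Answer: 2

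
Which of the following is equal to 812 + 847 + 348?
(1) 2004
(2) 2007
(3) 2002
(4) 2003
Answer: 2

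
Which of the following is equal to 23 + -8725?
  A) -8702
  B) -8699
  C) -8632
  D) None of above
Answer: A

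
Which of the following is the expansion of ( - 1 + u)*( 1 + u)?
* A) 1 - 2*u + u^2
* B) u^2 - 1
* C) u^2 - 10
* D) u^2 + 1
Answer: B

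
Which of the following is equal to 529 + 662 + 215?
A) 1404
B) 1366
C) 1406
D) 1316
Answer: C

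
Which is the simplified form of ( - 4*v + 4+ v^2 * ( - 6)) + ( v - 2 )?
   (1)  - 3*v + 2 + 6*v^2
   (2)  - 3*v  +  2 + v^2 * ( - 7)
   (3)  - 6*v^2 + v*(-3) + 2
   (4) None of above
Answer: 3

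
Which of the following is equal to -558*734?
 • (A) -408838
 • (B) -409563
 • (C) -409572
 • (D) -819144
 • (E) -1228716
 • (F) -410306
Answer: C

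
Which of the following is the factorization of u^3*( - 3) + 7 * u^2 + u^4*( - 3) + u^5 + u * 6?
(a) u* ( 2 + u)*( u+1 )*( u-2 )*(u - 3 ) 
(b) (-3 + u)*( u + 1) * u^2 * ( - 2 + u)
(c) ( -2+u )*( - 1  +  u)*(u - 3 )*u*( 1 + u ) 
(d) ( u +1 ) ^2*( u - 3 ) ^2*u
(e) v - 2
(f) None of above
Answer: f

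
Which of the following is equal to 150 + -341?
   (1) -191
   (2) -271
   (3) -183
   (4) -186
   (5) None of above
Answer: 1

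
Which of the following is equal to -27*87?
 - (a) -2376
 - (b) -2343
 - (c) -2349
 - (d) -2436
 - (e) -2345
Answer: c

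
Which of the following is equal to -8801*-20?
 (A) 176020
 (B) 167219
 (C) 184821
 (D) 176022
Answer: A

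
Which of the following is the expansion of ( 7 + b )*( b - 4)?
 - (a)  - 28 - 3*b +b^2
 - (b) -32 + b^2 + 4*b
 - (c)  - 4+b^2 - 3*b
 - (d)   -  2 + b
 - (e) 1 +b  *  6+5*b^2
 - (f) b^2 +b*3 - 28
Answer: f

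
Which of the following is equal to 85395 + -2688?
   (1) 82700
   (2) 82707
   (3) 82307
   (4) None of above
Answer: 2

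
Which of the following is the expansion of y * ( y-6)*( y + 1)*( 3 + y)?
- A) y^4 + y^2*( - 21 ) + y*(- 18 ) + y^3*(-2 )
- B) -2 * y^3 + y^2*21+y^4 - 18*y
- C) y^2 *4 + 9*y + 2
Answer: A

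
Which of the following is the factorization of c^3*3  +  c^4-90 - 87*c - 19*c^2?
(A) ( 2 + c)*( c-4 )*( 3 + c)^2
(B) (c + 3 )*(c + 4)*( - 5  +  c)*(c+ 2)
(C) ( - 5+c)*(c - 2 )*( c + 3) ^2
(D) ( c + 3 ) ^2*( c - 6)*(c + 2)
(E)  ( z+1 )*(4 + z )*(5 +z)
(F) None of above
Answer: F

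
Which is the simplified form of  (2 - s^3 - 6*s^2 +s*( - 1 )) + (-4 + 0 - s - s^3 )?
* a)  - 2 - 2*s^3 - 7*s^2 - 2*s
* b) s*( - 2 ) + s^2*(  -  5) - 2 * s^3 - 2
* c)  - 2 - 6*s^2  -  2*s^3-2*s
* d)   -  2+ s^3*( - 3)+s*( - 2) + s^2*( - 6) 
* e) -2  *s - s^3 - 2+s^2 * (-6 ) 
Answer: c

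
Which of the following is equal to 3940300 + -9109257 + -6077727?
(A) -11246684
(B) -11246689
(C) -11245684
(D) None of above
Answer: A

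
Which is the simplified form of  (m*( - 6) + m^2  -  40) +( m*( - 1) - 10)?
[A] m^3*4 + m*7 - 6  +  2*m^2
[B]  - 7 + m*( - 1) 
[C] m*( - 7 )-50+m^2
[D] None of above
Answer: C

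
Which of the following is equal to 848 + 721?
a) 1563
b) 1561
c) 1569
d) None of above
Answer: c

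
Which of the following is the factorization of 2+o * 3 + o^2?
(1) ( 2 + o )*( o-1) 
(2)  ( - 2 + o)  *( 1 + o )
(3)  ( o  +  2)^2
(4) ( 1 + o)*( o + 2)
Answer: 4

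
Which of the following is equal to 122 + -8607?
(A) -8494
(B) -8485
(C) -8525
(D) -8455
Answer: B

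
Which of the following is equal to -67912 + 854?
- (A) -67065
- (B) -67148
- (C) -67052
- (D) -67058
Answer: D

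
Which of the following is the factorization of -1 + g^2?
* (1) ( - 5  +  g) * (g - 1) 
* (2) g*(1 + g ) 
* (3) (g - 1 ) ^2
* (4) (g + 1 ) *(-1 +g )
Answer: 4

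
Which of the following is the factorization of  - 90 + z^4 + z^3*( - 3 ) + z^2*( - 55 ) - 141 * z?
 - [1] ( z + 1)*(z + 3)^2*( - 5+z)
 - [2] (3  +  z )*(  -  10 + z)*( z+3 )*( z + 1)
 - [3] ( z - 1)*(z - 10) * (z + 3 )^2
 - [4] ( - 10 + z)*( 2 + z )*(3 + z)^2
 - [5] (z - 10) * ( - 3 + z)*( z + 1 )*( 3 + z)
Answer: 2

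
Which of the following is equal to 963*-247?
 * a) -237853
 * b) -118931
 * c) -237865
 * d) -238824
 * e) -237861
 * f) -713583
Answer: e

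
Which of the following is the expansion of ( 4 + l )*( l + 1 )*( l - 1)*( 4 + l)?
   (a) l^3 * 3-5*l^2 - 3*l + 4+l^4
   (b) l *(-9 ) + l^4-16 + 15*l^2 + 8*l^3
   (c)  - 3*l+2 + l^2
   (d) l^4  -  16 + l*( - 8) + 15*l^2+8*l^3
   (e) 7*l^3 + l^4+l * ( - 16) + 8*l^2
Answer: d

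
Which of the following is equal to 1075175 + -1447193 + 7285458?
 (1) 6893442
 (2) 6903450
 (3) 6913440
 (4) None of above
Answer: 3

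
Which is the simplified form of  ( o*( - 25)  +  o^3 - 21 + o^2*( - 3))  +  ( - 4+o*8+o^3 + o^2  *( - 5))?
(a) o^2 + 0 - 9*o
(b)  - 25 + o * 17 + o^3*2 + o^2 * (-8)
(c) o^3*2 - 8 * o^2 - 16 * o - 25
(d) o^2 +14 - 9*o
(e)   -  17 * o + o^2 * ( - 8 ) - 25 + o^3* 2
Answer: e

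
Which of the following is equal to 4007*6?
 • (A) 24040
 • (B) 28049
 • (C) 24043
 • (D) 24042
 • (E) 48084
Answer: D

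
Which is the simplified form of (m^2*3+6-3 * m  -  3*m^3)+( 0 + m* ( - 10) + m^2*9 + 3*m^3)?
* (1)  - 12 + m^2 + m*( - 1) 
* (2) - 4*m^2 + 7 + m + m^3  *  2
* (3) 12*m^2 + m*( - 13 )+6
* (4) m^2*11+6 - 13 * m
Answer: 3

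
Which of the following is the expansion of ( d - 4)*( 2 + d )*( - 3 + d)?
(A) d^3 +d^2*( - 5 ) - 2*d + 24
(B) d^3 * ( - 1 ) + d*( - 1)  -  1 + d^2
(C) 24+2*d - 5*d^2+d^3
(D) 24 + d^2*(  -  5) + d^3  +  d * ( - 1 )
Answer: A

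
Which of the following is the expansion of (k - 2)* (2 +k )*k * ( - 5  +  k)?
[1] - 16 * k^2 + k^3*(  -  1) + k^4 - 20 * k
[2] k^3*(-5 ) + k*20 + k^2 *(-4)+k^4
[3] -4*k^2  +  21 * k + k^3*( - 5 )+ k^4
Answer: 2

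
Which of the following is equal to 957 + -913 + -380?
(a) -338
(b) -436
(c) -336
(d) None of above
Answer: c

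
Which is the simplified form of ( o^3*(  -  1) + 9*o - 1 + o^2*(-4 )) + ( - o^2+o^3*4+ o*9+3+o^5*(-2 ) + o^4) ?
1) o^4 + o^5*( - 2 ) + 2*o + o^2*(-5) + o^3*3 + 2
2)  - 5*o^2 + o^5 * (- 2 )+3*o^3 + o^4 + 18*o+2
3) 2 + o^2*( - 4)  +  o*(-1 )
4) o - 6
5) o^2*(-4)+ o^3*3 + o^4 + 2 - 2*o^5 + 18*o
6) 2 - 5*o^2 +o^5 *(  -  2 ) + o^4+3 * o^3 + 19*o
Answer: 2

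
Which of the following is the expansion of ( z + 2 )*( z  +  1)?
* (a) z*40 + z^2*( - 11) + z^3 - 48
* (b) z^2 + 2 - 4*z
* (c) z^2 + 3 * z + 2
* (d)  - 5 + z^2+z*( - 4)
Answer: c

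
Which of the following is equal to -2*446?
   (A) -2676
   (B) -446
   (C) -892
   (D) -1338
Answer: C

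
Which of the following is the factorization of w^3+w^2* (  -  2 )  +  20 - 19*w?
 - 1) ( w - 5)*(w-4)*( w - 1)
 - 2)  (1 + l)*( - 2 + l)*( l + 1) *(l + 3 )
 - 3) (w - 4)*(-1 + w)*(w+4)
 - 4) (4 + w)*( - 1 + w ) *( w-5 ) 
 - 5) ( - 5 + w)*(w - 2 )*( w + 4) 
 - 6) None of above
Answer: 4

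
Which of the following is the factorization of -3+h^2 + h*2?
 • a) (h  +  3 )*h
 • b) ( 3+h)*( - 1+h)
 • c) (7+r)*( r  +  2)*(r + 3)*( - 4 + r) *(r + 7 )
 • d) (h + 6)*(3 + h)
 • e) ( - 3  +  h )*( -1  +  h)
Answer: b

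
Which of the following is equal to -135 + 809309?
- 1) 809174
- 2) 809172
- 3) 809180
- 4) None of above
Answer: 1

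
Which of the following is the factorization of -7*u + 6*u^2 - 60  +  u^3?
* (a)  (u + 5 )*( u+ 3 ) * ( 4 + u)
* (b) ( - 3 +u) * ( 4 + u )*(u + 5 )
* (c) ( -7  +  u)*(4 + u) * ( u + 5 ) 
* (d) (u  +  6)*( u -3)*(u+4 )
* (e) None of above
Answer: b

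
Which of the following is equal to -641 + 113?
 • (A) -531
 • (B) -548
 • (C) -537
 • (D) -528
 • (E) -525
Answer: D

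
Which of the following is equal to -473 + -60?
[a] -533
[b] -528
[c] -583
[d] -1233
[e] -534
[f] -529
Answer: a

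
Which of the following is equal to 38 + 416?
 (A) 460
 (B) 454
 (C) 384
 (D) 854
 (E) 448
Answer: B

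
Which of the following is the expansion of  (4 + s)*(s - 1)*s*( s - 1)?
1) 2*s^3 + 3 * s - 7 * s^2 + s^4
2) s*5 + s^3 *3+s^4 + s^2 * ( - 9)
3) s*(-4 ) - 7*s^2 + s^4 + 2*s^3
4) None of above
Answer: 4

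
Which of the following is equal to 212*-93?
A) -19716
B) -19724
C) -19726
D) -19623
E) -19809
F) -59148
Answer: A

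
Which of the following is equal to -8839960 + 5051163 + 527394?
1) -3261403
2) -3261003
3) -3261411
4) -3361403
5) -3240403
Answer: 1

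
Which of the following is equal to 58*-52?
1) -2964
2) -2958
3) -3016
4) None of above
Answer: 3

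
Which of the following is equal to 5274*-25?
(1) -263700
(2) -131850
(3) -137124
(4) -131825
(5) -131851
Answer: 2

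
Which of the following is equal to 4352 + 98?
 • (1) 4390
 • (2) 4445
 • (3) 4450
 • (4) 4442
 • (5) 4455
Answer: 3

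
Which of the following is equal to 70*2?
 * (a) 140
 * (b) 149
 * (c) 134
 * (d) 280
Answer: a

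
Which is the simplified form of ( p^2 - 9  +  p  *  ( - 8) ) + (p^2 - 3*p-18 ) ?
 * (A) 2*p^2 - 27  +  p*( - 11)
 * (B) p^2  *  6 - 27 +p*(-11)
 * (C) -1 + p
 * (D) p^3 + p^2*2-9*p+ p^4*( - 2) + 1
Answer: A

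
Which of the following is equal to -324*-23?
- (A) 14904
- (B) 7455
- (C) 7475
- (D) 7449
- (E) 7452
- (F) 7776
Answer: E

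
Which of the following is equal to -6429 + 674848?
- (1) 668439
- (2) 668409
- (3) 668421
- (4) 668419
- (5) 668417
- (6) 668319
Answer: 4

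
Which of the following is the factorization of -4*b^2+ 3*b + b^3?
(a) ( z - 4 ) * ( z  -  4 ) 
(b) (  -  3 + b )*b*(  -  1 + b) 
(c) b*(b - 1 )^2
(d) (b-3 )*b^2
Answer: b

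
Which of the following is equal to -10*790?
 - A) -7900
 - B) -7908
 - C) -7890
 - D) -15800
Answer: A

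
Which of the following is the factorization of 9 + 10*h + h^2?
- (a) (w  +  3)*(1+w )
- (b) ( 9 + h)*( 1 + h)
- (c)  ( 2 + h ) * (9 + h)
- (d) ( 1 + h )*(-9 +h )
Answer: b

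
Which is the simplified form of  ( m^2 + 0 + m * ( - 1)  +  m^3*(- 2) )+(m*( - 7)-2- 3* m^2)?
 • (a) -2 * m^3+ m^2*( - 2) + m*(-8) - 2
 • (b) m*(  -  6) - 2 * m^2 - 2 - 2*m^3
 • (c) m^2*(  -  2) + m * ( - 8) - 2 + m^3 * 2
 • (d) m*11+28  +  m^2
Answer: a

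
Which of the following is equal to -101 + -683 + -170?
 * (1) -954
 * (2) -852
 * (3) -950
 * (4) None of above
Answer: 1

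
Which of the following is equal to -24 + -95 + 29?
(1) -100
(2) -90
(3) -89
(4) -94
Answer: 2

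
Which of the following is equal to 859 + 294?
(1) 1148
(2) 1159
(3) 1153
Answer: 3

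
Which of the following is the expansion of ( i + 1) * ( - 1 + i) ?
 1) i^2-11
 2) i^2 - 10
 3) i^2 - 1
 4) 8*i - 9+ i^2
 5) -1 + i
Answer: 3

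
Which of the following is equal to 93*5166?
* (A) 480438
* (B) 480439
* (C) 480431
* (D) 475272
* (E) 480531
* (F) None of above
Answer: A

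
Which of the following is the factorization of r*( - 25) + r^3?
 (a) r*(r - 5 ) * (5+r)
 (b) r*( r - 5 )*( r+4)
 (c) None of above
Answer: a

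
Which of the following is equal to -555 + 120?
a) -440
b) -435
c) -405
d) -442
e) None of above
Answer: b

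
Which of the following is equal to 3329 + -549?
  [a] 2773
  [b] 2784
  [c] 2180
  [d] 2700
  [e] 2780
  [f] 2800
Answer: e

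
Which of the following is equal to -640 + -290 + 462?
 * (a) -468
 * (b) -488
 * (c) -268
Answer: a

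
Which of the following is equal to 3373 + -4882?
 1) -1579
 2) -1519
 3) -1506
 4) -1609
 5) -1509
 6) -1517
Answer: 5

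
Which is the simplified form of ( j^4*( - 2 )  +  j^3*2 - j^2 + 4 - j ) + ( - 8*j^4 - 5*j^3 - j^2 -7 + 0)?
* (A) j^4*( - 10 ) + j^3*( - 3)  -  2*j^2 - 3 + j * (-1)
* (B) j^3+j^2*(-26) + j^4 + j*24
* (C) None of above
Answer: A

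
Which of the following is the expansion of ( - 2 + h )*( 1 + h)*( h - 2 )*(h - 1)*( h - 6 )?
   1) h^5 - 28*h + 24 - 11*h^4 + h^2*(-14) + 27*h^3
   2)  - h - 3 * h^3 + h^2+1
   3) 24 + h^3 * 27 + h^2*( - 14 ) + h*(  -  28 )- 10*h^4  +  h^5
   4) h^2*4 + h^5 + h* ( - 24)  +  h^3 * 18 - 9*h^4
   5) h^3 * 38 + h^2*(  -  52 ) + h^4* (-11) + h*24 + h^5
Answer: 3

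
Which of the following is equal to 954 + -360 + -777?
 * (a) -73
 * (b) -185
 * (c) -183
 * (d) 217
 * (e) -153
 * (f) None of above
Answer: c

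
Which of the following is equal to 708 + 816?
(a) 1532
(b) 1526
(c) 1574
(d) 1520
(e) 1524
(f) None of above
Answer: e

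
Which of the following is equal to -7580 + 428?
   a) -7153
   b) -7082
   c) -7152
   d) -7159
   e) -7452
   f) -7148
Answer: c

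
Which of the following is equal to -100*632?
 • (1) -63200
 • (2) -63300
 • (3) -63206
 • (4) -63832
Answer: 1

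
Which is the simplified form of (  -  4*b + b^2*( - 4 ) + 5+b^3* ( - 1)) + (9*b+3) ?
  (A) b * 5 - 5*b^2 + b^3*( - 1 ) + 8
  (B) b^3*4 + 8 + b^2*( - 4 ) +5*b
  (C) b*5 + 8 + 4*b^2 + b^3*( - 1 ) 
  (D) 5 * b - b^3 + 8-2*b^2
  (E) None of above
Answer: E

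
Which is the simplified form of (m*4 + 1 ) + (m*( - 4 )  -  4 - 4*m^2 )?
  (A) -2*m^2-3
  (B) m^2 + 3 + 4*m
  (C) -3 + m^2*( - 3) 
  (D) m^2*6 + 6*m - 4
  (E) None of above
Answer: E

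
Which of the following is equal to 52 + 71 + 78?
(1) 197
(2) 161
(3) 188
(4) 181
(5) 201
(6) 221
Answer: 5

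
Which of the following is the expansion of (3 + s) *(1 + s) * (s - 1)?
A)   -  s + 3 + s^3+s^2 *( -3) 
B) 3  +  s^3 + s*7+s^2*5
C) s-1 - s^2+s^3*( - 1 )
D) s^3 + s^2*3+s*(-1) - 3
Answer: D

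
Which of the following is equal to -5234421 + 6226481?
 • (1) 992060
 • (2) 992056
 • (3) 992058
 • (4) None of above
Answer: 1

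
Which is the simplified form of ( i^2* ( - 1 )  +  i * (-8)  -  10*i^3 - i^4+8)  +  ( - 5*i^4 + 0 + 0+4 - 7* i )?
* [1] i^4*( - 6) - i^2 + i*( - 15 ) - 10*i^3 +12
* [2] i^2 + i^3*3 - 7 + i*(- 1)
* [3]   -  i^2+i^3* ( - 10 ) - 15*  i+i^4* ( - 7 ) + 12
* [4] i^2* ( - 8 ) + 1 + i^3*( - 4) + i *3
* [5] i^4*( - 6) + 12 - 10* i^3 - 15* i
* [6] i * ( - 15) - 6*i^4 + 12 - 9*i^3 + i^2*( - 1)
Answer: 1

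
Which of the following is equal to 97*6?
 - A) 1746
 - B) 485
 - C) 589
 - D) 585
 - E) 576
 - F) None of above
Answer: F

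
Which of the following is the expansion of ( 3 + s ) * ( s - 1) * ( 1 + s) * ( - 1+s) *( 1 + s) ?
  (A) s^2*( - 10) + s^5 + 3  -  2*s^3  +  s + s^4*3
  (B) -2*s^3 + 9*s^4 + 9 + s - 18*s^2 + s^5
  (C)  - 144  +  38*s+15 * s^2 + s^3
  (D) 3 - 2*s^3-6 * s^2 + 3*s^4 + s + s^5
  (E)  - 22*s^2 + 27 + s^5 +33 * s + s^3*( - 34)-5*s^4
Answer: D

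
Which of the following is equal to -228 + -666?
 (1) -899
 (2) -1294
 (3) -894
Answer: 3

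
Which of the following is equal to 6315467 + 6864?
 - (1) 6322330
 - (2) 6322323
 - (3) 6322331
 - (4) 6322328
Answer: 3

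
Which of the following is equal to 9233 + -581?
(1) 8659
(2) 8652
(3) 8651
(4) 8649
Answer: 2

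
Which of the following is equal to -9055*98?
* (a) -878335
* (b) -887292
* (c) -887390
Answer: c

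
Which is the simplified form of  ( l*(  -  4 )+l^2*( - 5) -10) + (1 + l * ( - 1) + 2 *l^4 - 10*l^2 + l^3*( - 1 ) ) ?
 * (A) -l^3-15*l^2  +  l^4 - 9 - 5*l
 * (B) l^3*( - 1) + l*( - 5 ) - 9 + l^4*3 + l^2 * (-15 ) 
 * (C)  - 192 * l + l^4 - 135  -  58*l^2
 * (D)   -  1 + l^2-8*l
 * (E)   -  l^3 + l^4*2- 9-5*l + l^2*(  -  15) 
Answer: E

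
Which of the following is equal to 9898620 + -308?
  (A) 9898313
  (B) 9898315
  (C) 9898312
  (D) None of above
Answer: C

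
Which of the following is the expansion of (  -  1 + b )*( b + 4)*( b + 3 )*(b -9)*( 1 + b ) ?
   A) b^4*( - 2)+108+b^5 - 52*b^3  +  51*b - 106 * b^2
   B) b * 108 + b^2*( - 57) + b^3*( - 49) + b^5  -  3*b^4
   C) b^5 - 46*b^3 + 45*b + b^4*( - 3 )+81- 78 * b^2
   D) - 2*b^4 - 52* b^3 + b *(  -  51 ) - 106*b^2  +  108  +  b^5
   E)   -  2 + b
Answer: A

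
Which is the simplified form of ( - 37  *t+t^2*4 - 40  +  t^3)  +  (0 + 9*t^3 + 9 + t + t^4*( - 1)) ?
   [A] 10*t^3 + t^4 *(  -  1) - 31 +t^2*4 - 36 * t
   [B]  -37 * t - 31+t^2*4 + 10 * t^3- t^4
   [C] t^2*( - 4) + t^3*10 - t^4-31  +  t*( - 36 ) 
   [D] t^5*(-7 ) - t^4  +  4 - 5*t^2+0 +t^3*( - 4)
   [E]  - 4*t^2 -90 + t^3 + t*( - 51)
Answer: A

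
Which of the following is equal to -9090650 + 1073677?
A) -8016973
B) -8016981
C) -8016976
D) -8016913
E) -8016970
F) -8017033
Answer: A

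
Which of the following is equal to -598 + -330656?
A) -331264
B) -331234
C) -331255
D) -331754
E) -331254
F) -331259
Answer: E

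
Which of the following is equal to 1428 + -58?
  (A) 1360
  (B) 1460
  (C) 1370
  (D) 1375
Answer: C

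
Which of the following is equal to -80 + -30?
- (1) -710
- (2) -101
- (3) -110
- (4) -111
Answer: 3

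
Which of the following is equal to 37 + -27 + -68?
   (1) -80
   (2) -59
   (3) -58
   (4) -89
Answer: 3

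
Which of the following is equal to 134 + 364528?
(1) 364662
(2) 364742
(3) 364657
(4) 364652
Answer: 1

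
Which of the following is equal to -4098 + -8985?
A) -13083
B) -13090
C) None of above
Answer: A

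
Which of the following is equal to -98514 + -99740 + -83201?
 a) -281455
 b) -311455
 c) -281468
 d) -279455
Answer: a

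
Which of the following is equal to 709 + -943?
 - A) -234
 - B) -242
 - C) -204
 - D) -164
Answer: A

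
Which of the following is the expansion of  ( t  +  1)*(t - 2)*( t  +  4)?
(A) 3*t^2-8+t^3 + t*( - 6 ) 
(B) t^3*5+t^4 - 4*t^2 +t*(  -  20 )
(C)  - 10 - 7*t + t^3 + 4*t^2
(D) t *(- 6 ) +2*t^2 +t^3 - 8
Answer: A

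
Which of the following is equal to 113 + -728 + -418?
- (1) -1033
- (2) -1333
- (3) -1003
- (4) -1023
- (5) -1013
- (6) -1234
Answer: 1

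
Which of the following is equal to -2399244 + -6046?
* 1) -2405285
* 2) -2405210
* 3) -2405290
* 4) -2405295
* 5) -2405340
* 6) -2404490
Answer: 3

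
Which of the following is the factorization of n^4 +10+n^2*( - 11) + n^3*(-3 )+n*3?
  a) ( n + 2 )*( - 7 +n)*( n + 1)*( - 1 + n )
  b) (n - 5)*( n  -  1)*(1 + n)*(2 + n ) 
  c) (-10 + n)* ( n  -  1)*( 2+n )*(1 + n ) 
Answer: b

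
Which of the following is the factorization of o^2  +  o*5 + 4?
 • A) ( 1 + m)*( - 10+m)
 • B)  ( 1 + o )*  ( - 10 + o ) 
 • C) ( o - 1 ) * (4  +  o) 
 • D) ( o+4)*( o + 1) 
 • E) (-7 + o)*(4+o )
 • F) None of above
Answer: D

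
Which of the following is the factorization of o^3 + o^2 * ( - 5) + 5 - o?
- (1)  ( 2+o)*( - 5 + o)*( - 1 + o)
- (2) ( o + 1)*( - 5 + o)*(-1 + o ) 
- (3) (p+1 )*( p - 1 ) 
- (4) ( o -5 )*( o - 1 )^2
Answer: 2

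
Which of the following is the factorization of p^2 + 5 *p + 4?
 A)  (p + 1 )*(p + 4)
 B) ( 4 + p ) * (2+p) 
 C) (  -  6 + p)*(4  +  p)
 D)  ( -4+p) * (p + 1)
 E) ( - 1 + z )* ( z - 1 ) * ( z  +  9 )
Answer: A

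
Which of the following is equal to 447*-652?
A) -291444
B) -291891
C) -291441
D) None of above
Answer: A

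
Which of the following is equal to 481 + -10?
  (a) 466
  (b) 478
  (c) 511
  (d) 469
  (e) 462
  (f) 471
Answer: f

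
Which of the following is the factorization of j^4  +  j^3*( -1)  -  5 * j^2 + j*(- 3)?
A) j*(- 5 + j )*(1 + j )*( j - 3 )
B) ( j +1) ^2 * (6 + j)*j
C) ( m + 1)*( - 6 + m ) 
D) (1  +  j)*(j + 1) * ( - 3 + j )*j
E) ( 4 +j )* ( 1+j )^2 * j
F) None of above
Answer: D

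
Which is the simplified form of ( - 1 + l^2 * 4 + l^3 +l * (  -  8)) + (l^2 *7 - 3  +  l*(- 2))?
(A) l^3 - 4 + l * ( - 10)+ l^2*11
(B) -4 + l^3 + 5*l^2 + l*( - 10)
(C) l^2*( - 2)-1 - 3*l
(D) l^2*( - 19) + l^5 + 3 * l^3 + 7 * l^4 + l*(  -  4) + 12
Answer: A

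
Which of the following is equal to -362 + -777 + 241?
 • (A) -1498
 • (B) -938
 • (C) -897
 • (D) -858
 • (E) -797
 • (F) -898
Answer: F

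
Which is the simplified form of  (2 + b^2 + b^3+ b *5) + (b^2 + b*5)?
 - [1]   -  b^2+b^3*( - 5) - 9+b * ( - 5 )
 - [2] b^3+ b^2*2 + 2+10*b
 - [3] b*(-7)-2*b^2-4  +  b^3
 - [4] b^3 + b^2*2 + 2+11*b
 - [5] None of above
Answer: 2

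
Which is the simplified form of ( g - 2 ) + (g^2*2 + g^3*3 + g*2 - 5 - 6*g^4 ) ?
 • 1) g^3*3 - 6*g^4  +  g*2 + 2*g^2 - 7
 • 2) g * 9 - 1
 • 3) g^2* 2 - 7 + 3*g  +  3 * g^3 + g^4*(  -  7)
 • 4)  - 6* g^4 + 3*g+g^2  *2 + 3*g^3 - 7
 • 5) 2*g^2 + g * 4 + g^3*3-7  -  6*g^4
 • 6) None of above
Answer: 4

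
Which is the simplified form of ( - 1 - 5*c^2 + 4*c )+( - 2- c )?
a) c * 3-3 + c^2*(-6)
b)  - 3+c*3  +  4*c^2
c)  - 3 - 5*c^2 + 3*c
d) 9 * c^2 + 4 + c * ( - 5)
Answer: c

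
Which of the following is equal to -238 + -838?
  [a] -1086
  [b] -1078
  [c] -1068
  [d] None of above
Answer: d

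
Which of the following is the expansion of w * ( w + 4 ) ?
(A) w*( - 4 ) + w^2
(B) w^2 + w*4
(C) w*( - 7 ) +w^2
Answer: B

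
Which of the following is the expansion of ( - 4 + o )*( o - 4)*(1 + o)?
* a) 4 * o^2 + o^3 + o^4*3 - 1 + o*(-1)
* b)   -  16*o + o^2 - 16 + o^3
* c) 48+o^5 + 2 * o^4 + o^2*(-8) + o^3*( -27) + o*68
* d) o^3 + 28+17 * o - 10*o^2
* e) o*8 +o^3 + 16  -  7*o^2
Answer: e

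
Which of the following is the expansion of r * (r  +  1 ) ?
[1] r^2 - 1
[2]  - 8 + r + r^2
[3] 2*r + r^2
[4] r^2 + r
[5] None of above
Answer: 4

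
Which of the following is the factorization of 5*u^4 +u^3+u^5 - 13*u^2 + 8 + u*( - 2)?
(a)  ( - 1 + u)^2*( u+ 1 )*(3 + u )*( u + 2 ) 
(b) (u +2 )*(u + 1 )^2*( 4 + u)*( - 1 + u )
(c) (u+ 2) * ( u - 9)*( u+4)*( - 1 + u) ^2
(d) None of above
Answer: d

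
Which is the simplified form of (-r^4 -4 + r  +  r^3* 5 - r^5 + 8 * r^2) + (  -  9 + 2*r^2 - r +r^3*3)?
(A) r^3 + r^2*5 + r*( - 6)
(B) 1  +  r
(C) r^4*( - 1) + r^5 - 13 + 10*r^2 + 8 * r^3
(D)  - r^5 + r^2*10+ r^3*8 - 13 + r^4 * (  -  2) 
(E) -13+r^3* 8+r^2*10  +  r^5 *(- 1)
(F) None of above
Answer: F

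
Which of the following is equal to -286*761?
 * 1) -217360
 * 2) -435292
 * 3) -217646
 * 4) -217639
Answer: 3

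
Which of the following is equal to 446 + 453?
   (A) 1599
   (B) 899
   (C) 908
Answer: B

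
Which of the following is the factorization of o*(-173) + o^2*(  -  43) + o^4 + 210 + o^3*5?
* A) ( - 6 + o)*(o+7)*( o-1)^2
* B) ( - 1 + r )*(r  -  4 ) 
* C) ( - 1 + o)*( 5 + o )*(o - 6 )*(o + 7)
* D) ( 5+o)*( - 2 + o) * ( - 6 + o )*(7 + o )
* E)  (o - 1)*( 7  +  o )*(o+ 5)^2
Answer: C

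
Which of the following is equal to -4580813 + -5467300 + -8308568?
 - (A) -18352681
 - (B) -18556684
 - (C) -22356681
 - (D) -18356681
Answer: D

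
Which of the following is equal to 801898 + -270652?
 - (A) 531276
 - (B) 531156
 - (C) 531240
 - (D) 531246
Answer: D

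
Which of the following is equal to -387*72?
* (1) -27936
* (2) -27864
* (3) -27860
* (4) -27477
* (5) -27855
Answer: 2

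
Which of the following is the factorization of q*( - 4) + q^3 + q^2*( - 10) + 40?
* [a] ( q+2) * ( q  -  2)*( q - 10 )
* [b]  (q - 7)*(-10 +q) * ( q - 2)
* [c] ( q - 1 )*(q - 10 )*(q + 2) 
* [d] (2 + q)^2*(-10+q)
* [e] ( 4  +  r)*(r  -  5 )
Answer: a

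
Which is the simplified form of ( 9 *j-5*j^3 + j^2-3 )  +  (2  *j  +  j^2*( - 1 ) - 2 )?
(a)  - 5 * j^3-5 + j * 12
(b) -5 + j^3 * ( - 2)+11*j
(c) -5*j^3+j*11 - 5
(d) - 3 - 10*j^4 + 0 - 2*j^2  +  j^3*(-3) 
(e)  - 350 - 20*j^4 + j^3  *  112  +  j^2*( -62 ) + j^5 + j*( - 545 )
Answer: c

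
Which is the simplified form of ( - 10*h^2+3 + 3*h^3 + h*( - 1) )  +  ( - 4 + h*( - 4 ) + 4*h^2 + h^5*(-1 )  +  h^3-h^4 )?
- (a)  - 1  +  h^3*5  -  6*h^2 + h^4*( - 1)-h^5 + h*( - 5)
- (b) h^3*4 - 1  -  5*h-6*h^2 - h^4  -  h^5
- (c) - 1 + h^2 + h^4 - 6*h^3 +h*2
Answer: b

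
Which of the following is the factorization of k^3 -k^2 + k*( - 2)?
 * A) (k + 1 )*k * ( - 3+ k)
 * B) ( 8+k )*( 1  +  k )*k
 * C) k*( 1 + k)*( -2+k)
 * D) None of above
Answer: C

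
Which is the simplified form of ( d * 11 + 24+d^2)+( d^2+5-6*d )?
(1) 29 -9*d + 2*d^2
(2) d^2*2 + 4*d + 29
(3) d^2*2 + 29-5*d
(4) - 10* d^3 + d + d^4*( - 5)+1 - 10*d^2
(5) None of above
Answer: 5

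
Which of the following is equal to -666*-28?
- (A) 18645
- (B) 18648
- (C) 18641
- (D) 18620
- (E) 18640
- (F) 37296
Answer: B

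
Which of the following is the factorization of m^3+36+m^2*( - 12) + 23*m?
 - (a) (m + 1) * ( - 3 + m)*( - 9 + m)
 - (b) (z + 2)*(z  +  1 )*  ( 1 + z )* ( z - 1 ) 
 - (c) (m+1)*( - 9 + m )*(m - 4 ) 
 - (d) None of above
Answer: c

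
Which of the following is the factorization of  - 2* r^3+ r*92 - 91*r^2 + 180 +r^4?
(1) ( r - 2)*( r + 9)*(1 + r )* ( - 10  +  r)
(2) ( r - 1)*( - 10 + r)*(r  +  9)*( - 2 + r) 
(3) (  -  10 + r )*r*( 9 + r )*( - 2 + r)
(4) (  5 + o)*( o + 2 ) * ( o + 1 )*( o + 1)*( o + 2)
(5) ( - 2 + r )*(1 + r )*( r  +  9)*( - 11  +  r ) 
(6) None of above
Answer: 1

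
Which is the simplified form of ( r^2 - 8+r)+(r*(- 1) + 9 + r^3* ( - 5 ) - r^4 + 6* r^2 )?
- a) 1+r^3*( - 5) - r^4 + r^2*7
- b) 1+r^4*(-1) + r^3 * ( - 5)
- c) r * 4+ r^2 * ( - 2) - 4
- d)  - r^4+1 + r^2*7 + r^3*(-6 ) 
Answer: a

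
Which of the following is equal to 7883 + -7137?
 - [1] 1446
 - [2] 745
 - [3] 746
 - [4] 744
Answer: 3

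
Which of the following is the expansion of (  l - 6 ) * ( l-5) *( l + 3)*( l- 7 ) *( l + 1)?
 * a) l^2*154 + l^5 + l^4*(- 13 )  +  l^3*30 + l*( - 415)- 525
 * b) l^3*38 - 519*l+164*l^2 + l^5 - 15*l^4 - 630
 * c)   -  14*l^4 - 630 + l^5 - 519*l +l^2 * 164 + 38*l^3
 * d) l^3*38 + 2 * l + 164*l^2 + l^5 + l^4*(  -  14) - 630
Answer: c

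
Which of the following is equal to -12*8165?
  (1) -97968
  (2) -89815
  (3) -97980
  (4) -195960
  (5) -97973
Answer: 3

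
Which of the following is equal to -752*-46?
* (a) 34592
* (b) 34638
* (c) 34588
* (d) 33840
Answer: a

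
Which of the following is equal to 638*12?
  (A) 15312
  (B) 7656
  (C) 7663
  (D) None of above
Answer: B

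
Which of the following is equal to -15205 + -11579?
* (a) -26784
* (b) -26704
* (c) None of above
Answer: a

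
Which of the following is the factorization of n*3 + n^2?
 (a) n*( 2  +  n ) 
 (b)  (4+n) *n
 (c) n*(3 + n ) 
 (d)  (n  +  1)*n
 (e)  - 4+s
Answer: c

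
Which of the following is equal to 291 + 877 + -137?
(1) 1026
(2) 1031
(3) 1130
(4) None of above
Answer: 2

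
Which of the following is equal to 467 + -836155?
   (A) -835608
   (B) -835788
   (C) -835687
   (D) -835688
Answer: D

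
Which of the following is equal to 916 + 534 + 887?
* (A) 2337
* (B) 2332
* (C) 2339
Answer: A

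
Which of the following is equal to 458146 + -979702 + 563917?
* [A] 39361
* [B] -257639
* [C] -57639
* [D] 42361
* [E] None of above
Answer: D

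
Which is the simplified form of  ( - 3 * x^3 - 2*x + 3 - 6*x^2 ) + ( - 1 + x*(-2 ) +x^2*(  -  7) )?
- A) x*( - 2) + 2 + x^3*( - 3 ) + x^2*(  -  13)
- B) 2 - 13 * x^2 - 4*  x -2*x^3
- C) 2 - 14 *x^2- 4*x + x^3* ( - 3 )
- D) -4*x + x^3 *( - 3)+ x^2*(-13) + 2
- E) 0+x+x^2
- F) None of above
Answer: D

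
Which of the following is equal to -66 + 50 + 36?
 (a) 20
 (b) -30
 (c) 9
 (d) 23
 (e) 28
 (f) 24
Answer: a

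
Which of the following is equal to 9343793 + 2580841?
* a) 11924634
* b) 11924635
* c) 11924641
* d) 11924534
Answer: a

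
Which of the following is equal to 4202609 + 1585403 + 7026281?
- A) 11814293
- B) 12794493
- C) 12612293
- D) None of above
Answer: D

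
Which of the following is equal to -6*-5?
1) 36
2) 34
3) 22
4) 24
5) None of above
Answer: 5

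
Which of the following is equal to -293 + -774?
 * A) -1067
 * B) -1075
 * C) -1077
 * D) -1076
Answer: A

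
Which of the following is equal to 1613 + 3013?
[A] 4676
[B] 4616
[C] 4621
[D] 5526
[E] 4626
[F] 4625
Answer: E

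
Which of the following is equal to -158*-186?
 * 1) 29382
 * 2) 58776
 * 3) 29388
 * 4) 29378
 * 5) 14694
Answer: 3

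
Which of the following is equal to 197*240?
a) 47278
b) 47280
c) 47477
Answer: b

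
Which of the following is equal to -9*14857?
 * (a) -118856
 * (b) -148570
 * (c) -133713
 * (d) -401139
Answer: c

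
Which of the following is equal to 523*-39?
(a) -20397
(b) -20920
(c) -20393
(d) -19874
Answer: a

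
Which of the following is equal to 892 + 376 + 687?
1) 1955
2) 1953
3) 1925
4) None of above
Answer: 1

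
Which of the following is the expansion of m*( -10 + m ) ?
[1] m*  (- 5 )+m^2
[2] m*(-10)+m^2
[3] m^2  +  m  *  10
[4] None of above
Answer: 2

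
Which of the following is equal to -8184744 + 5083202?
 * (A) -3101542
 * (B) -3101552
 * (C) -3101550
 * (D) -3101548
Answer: A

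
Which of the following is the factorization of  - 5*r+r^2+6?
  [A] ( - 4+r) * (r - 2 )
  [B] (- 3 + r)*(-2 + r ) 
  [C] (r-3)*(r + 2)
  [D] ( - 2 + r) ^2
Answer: B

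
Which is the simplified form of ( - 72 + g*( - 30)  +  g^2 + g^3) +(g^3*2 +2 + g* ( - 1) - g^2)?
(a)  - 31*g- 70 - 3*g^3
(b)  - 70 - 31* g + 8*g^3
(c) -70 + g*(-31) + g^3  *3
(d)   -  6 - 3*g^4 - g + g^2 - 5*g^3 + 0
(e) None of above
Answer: c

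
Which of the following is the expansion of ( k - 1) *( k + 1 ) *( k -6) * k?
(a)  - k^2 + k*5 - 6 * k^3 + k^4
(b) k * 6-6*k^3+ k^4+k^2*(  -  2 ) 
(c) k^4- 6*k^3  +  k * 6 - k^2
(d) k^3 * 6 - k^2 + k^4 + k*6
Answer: c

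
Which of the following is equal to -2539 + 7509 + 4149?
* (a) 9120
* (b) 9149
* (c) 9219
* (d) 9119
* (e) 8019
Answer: d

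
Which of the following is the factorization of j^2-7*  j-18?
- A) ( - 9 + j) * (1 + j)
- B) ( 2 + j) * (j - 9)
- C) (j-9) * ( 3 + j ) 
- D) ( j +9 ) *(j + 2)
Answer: B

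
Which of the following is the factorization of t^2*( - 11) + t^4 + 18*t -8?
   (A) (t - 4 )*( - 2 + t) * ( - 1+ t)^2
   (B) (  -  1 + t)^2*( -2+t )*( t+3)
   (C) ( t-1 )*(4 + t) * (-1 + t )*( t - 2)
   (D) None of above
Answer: C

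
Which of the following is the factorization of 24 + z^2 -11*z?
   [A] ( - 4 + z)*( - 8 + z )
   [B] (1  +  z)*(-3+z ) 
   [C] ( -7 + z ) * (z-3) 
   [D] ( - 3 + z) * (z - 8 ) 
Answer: D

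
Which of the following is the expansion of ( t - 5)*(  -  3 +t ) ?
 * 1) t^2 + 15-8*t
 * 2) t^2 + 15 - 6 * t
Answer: 1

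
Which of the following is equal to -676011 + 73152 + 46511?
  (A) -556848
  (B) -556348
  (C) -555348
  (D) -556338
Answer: B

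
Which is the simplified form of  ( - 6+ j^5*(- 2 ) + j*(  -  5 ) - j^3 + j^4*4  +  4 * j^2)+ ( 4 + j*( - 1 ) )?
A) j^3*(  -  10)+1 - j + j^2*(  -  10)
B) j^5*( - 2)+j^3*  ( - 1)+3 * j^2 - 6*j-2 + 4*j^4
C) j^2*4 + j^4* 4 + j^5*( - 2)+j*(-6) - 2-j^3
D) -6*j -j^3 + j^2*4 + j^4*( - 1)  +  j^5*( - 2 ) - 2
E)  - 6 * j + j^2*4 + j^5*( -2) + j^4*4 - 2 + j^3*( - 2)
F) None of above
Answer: C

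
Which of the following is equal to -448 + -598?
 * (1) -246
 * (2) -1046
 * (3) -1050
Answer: 2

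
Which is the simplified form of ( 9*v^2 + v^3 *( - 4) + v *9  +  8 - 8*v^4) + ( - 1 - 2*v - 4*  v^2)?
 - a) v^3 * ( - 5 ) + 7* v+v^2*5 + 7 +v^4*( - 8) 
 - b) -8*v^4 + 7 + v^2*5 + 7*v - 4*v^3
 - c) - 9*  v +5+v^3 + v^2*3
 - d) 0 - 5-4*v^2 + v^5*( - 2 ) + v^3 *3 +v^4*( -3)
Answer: b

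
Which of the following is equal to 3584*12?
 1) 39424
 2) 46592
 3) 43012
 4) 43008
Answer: 4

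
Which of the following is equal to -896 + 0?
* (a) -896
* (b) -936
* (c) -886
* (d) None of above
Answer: a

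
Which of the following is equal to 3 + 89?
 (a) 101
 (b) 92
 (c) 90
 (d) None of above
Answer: b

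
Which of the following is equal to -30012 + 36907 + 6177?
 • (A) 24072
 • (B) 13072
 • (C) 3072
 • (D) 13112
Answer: B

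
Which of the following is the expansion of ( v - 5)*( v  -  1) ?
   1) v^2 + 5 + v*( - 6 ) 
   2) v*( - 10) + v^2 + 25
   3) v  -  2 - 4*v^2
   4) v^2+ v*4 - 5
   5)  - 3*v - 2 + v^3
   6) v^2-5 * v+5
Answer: 1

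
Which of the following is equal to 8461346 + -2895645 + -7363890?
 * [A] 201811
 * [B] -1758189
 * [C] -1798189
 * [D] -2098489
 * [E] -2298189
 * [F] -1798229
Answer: C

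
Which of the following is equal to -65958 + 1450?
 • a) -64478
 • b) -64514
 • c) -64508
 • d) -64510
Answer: c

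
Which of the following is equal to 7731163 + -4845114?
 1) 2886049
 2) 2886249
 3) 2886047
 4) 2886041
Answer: 1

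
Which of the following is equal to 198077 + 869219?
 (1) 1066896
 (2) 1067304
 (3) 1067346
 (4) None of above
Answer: 4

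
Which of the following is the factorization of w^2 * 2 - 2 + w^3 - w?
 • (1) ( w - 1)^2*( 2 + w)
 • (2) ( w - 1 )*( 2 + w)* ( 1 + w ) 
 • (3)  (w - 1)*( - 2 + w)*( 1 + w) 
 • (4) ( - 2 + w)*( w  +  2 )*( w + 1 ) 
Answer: 2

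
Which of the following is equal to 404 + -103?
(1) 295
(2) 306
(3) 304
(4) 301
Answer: 4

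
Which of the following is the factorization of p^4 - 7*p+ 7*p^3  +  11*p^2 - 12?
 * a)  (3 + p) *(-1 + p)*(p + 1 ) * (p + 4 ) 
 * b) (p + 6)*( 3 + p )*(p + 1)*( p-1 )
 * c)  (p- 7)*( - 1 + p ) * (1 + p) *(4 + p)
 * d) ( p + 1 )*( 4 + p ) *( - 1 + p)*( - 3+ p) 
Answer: a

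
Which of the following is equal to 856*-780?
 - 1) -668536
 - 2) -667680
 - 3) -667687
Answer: 2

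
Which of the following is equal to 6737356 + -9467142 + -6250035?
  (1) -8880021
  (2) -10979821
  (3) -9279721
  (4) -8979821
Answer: 4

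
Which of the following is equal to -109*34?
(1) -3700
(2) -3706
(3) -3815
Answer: 2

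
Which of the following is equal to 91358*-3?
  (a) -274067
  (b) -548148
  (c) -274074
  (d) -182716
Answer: c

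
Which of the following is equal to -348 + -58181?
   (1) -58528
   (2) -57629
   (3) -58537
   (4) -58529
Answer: 4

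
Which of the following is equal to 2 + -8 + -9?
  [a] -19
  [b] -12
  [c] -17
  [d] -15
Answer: d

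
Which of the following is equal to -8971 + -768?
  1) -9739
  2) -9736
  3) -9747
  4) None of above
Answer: 1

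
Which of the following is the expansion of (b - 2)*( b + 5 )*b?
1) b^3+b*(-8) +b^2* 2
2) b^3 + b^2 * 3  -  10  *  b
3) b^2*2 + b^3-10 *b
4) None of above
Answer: 2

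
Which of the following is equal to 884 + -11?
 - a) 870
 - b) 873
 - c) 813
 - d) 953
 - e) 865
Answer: b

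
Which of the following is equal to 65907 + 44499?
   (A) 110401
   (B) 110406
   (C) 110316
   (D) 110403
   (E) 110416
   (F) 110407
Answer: B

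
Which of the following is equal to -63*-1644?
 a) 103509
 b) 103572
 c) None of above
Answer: b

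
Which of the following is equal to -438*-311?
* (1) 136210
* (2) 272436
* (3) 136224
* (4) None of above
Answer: 4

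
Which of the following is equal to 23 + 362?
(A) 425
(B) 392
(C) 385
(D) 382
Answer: C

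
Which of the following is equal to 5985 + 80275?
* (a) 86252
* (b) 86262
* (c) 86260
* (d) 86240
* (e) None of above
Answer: c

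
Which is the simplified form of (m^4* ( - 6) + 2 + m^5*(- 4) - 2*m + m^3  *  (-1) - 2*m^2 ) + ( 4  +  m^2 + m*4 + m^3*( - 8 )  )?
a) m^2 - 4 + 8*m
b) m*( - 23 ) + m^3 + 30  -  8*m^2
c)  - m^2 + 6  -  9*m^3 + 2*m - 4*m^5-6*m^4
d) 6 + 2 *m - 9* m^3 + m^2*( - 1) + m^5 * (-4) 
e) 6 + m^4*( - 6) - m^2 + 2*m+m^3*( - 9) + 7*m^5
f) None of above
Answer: c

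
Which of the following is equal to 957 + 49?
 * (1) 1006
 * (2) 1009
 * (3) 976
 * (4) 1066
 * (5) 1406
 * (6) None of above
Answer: 1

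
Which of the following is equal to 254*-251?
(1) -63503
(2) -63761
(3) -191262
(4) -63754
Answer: 4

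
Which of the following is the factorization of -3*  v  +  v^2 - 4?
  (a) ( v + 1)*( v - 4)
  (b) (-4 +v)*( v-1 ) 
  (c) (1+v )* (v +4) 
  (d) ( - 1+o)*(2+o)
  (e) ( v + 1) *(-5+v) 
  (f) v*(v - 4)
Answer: a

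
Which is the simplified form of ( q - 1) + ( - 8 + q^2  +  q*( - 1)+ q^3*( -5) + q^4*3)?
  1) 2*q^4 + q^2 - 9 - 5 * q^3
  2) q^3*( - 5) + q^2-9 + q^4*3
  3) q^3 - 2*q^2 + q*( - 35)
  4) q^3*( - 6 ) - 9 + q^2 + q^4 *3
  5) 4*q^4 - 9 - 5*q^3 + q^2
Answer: 2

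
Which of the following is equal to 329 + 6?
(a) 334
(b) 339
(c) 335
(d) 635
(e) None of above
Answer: c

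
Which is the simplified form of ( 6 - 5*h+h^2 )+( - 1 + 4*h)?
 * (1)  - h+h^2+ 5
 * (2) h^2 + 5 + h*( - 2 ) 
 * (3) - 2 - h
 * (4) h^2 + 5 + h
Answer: 1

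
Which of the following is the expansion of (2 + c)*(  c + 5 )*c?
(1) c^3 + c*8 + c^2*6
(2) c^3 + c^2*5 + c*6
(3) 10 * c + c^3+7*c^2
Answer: 3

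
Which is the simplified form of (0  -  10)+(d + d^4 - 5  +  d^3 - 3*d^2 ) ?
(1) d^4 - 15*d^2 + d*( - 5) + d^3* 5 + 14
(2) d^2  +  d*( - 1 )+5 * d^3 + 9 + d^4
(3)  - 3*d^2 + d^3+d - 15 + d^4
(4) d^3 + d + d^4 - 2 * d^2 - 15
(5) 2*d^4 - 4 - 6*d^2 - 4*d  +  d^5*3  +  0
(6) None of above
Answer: 3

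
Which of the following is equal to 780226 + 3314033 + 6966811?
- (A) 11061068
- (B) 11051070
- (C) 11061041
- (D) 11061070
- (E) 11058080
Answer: D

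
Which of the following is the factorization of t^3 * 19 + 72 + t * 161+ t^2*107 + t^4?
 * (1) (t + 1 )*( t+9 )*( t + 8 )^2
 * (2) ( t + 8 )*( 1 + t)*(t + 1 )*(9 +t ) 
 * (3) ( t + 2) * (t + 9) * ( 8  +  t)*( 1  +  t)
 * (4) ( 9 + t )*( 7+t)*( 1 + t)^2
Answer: 2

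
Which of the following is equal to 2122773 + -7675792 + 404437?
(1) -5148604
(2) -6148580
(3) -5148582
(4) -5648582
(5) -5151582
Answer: 3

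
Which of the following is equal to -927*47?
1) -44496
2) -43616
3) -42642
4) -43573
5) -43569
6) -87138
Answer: 5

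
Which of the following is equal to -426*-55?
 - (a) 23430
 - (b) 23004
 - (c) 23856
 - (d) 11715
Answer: a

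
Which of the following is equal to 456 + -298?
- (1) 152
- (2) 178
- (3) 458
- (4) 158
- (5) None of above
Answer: 4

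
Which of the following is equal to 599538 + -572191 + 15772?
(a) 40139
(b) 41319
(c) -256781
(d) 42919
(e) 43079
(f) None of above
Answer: f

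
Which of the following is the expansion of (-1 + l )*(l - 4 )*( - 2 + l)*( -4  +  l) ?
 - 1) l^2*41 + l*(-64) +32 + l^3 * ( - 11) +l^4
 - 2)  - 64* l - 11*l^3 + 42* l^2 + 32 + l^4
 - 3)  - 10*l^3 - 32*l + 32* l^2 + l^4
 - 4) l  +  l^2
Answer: 2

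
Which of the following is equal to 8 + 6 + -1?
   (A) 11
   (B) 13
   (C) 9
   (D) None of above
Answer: B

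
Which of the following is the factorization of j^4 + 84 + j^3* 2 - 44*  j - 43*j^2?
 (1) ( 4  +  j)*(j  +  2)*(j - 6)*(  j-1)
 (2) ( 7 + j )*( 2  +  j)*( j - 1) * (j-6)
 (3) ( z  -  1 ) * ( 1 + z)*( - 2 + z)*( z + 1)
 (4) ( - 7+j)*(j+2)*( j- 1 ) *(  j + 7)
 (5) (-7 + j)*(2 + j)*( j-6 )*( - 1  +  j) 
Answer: 2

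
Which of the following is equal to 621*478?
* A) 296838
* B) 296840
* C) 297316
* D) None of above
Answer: A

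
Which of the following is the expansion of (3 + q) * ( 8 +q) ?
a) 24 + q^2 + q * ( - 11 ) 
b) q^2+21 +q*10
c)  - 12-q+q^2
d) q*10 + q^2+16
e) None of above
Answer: e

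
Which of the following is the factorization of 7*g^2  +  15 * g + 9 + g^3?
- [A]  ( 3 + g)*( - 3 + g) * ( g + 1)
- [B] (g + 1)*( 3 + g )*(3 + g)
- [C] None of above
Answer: B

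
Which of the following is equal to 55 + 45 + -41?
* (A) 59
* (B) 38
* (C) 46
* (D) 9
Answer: A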